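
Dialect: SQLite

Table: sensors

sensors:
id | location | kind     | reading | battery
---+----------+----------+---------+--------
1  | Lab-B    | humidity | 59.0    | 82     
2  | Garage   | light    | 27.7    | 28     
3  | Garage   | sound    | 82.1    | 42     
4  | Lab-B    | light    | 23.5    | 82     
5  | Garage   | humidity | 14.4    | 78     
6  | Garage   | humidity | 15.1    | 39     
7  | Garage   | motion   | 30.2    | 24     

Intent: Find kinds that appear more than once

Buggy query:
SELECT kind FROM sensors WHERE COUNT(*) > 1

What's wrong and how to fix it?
Bug: COUNT(*) is an aggregate and cannot be used in WHERE

Fix: Group first, then use HAVING for the count condition

Corrected query:
SELECT kind FROM sensors GROUP BY kind HAVING COUNT(*) > 1

Result:
kind    
--------
humidity
light   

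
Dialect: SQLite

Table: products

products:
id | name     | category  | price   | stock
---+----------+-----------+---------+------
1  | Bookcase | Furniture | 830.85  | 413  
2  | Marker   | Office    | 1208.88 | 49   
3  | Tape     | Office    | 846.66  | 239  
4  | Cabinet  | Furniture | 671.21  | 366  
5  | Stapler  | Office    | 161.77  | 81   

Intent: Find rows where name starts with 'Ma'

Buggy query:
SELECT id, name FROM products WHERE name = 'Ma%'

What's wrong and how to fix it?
Bug: Wildcards only work with LIKE; '=' treats '%' as a literal character

Fix: Use LIKE for wildcard pattern matching

Corrected query:
SELECT id, name FROM products WHERE name LIKE 'Ma%'

Result:
id | name  
---+-------
2  | Marker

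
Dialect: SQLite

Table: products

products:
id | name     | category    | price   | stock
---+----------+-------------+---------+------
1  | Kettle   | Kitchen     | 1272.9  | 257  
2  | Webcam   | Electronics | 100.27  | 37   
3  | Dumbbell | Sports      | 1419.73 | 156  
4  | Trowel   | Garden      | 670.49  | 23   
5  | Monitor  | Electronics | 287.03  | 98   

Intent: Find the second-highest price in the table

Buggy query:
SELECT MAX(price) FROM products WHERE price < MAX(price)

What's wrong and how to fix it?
Bug: MAX(price) on the right of the comparison is an aggregate-in-WHERE error

Fix: Put the inner MAX in a scalar subquery

Corrected query:
SELECT MAX(price) FROM products WHERE price < (SELECT MAX(price) FROM products)

Result:
MAX(price)
----------
1272.9    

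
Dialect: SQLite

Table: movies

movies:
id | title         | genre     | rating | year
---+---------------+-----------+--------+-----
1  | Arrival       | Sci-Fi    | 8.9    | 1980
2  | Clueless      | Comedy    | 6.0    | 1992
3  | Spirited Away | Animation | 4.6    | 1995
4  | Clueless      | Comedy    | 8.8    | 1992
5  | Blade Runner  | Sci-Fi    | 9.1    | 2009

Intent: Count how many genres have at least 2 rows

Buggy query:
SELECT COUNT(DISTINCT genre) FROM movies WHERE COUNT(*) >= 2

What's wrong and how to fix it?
Bug: COUNT(*) cannot appear in WHERE; the per-group count doesn't exist yet

Fix: Group first with HAVING COUNT(*) >= 2, then COUNT the resulting groups

Corrected query:
SELECT COUNT(*) FROM (SELECT genre FROM movies GROUP BY genre HAVING COUNT(*) >= 2)

Result:
COUNT(*)
--------
2       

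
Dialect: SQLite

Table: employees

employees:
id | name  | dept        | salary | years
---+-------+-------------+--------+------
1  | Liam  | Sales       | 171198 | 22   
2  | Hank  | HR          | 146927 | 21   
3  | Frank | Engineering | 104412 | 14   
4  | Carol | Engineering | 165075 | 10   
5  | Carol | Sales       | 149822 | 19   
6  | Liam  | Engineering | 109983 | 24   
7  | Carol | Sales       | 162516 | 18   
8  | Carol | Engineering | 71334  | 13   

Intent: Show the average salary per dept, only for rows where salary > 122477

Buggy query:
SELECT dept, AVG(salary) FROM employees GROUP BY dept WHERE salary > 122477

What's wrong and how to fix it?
Bug: Row-level WHERE must come before GROUP BY in the clause order

Fix: Place WHERE between FROM and GROUP BY

Corrected query:
SELECT dept, AVG(salary) FROM employees WHERE salary > 122477 GROUP BY dept

Result:
dept        | AVG(salary)  
------------+--------------
Engineering | 165075       
HR          | 146927       
Sales       | 161178.666667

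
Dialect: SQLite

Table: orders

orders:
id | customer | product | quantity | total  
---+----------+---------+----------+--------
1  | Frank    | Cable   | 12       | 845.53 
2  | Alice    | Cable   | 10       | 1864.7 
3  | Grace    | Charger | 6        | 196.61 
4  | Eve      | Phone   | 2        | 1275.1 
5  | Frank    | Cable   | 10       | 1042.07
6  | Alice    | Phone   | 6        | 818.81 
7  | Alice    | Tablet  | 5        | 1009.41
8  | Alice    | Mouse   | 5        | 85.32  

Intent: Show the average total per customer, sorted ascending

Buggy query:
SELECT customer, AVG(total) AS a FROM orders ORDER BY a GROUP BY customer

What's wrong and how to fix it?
Bug: ORDER BY appears before GROUP BY; SQL clause order requires GROUP BY first

Fix: Reorder: SELECT … FROM … GROUP BY … ORDER BY …

Corrected query:
SELECT customer, AVG(total) AS a FROM orders GROUP BY customer ORDER BY a

Result:
customer | a     
---------+-------
Grace    | 196.61
Frank    | 943.8 
Alice    | 944.56
Eve      | 1275.1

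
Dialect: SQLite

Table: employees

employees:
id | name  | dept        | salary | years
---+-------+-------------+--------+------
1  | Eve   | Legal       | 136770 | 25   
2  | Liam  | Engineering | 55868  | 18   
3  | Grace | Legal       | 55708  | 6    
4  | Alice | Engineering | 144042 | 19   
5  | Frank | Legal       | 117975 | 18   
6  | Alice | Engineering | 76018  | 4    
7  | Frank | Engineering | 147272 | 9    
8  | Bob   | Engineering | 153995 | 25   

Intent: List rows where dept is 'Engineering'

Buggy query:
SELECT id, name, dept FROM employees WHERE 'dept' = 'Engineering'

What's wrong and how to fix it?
Bug: 'dept' in single quotes is a string literal, not the column; the comparison is literal-vs-literal and never true

Fix: Reference the column as dept without single quotes

Corrected query:
SELECT id, name, dept FROM employees WHERE dept = 'Engineering'

Result:
id | name  | dept       
---+-------+------------
2  | Liam  | Engineering
4  | Alice | Engineering
6  | Alice | Engineering
7  | Frank | Engineering
8  | Bob   | Engineering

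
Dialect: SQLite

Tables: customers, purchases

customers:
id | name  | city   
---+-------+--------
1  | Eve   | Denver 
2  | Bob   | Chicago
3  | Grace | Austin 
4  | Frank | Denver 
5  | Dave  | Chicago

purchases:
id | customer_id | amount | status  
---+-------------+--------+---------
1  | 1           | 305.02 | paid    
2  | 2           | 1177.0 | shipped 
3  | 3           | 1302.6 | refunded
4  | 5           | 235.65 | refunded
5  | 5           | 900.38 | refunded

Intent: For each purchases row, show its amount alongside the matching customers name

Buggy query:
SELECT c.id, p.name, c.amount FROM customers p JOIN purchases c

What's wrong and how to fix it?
Bug: JOIN with no ON clause produces a cartesian product; every purchases row pairs with every customers row

Fix: Specify the join condition linking the foreign key to the parent id

Corrected query:
SELECT c.id, p.name, c.amount FROM customers p JOIN purchases c ON c.customer_id = p.id

Result:
id | name  | amount
---+-------+-------
1  | Eve   | 305.02
2  | Bob   | 1177  
3  | Grace | 1302.6
4  | Dave  | 235.65
5  | Dave  | 900.38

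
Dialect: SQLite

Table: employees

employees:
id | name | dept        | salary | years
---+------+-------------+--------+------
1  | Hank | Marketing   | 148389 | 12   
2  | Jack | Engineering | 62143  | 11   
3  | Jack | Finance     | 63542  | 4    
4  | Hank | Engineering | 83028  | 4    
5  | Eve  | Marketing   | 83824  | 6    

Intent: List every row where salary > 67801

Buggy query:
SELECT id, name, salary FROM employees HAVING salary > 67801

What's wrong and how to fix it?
Bug: HAVING filters the output of aggregation, but this query has no GROUP BY and no aggregate functions, so SQLite rejects it (HAVING clause on a non-aggregate query); the condition here is per row

Fix: Replace HAVING with WHERE since the condition applies to individual rows

Corrected query:
SELECT id, name, salary FROM employees WHERE salary > 67801

Result:
id | name | salary
---+------+-------
1  | Hank | 148389
4  | Hank | 83028 
5  | Eve  | 83824 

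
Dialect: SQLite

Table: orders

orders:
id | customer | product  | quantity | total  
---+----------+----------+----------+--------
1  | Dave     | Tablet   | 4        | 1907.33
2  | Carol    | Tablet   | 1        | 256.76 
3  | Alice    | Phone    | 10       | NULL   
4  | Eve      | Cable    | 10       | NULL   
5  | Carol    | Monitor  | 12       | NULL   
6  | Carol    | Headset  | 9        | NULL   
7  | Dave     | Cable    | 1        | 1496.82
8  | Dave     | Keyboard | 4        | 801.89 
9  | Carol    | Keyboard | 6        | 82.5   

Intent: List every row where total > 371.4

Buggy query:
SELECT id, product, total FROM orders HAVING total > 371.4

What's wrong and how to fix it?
Bug: HAVING filters the output of aggregation, but this query has no GROUP BY and no aggregate functions, so SQLite rejects it (HAVING clause on a non-aggregate query); the condition here is per row

Fix: Replace HAVING with WHERE since the condition applies to individual rows

Corrected query:
SELECT id, product, total FROM orders WHERE total > 371.4

Result:
id | product  | total  
---+----------+--------
1  | Tablet   | 1907.33
7  | Cable    | 1496.82
8  | Keyboard | 801.89 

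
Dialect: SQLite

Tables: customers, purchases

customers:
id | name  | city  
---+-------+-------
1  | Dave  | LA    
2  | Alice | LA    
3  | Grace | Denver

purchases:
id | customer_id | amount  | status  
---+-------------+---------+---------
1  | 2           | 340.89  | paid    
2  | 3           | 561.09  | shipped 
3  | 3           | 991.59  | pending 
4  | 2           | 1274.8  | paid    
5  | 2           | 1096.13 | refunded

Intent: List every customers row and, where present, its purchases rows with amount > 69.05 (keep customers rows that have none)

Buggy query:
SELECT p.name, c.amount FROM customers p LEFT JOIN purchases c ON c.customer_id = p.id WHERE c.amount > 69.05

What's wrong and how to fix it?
Bug: Filtering c.amount in WHERE discards the NULL rows produced by LEFT JOIN, turning it into an inner join

Fix: Move the right-table condition into the ON clause so unmatched parents are kept

Corrected query:
SELECT p.name, c.amount FROM customers p LEFT JOIN purchases c ON c.customer_id = p.id AND c.amount > 69.05

Result:
name  | amount 
------+--------
Dave  | NULL   
Alice | 340.89 
Alice | 1096.13
Alice | 1274.8 
Grace | 561.09 
Grace | 991.59 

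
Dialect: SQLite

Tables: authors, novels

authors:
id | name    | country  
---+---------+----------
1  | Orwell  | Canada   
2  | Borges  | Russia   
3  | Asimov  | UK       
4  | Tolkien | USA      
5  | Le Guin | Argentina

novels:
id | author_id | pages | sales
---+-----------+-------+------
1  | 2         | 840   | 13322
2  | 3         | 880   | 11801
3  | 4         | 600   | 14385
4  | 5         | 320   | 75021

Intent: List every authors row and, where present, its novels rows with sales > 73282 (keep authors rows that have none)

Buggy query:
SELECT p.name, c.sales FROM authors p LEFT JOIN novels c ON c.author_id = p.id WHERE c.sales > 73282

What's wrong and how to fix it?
Bug: Filtering c.sales in WHERE discards the NULL rows produced by LEFT JOIN, turning it into an inner join

Fix: Put 'c.sales > 73282' in the JOIN's ON clause instead of WHERE

Corrected query:
SELECT p.name, c.sales FROM authors p LEFT JOIN novels c ON c.author_id = p.id AND c.sales > 73282

Result:
name    | sales
--------+------
Orwell  | NULL 
Borges  | NULL 
Asimov  | NULL 
Tolkien | NULL 
Le Guin | 75021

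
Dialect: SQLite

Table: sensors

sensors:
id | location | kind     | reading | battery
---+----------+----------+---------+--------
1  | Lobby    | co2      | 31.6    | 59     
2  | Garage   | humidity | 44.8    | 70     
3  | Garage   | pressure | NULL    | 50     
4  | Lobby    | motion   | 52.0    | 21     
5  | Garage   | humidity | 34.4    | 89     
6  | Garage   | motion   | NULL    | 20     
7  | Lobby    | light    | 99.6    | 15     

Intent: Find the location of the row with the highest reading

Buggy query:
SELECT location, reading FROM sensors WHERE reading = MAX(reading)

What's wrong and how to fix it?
Bug: WHERE is evaluated per row; an aggregate over the whole table isn't defined there

Fix: Wrap MAX in a scalar subquery so WHERE compares against a single value

Corrected query:
SELECT location, reading FROM sensors WHERE reading = (SELECT MAX(reading) FROM sensors)

Result:
location | reading
---------+--------
Lobby    | 99.6   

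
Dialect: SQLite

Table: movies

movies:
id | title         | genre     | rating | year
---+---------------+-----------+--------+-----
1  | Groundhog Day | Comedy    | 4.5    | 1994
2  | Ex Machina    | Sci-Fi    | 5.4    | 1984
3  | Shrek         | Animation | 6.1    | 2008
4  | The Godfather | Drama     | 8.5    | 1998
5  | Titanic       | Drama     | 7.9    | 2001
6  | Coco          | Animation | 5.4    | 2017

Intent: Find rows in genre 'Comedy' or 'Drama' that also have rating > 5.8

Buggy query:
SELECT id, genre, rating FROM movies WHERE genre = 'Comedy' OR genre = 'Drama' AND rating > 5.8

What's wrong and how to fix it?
Bug: Without parentheses, AND is evaluated before OR, so the rating filter only applies to the 'Drama' branch

Fix: Add parentheses around the OR so the AND applies to both alternatives

Corrected query:
SELECT id, genre, rating FROM movies WHERE (genre = 'Comedy' OR genre = 'Drama') AND rating > 5.8

Result:
id | genre | rating
---+-------+-------
4  | Drama | 8.5   
5  | Drama | 7.9   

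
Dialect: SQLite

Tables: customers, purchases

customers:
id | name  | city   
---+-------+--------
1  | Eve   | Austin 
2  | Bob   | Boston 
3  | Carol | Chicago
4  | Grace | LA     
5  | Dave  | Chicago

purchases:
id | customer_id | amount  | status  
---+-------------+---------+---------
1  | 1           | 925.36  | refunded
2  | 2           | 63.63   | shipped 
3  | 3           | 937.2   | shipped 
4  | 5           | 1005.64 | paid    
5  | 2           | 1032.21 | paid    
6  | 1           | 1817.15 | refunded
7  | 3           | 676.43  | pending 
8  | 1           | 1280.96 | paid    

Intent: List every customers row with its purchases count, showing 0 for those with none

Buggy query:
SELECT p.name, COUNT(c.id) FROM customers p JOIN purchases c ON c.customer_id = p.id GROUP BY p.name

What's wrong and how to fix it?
Bug: INNER JOIN drops customers rows that have no matching purchases rows

Fix: Use LEFT JOIN so parents without children still appear (COUNT(c.id) gives 0)

Corrected query:
SELECT p.name, COUNT(c.id) FROM customers p LEFT JOIN purchases c ON c.customer_id = p.id GROUP BY p.name

Result:
name  | COUNT(c.id)
------+------------
Bob   | 2          
Carol | 2          
Dave  | 1          
Eve   | 3          
Grace | 0          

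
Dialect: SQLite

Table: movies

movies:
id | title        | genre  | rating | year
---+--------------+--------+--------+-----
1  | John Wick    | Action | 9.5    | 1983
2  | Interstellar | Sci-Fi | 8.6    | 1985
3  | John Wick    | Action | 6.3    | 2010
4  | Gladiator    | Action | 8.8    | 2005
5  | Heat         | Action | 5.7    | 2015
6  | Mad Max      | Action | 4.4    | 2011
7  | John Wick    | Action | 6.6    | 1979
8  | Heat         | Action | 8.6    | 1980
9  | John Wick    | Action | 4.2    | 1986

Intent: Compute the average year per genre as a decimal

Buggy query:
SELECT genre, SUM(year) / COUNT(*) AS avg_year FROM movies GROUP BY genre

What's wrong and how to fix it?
Bug: SUM(year) and COUNT(*) are both integers; the division truncates the fractional part

Fix: Multiply by 1.0 (or CAST to REAL) to force floating-point division

Corrected query:
SELECT genre, SUM(year) * 1.0 / COUNT(*) AS avg_year FROM movies GROUP BY genre

Result:
genre  | avg_year
-------+---------
Action | 1996.125
Sci-Fi | 1985    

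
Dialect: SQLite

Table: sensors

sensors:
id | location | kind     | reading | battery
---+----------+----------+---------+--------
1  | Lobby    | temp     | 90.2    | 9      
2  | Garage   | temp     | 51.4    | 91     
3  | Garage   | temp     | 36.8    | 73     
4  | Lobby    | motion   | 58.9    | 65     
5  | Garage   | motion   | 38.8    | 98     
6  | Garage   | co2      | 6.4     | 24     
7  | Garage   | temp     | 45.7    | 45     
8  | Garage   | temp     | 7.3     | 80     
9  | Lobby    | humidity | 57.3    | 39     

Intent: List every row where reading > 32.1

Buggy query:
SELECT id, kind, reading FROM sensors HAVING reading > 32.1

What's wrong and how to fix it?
Bug: This is a non-aggregate query (no GROUP BY, no aggregates), so in SQLite the HAVING clause is invalid here; a row-level condition belongs in WHERE

Fix: Replace HAVING with WHERE since the condition applies to individual rows

Corrected query:
SELECT id, kind, reading FROM sensors WHERE reading > 32.1

Result:
id | kind     | reading
---+----------+--------
1  | temp     | 90.2   
2  | temp     | 51.4   
3  | temp     | 36.8   
4  | motion   | 58.9   
5  | motion   | 38.8   
7  | temp     | 45.7   
9  | humidity | 57.3   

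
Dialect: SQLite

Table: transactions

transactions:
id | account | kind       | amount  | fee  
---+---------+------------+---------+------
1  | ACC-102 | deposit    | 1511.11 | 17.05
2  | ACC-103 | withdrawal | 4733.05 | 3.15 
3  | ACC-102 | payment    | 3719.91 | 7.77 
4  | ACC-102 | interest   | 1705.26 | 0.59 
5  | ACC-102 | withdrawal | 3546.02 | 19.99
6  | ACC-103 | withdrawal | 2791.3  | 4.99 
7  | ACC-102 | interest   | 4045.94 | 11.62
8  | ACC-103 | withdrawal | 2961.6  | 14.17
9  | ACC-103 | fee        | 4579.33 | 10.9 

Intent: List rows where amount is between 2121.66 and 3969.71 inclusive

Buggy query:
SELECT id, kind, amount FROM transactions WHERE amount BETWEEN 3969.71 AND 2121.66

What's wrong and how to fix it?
Bug: BETWEEN expects the lower bound first; with 3969.71 AND 2121.66 the range is empty

Fix: Write BETWEEN 2121.66 AND 3969.71

Corrected query:
SELECT id, kind, amount FROM transactions WHERE amount BETWEEN 2121.66 AND 3969.71

Result:
id | kind       | amount 
---+------------+--------
3  | payment    | 3719.91
5  | withdrawal | 3546.02
6  | withdrawal | 2791.3 
8  | withdrawal | 2961.6 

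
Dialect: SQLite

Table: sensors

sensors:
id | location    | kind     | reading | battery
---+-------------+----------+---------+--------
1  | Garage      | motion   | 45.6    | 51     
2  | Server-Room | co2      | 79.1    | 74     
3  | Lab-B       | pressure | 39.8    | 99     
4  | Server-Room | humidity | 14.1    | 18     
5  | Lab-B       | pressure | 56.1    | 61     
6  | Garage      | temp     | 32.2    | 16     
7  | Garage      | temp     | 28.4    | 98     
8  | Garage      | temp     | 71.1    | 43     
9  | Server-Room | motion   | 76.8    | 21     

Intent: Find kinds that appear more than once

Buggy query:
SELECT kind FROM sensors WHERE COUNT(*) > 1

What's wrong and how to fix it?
Bug: WHERE can't reference COUNT(*); aggregates are computed after WHERE

Fix: Group first, then use HAVING for the count condition

Corrected query:
SELECT kind FROM sensors GROUP BY kind HAVING COUNT(*) > 1

Result:
kind    
--------
motion  
pressure
temp    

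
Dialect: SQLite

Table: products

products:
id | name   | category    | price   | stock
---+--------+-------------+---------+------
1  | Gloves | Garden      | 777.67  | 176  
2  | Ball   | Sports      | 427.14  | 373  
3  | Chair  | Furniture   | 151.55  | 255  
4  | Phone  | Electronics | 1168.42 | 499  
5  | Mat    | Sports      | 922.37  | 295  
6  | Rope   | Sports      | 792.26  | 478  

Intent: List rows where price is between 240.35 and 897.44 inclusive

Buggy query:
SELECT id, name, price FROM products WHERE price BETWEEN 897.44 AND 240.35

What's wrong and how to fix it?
Bug: BETWEEN expects the lower bound first; with 897.44 AND 240.35 the range is empty

Fix: Write BETWEEN 240.35 AND 897.44

Corrected query:
SELECT id, name, price FROM products WHERE price BETWEEN 240.35 AND 897.44

Result:
id | name   | price 
---+--------+-------
1  | Gloves | 777.67
2  | Ball   | 427.14
6  | Rope   | 792.26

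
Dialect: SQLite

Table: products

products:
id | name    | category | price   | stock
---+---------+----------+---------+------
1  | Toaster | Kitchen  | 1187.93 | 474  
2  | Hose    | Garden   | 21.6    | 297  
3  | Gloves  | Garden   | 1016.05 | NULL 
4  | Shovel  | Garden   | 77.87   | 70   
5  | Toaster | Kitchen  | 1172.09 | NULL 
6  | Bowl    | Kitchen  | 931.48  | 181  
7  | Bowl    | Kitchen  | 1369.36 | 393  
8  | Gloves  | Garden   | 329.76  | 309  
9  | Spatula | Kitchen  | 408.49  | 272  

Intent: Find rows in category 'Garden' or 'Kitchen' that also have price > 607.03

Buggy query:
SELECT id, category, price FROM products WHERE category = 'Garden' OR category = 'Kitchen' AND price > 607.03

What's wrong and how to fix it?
Bug: Without parentheses, AND is evaluated before OR, so the price filter only applies to the 'Kitchen' branch

Fix: Group the OR with parentheses (or use IN), then AND the threshold

Corrected query:
SELECT id, category, price FROM products WHERE (category = 'Garden' OR category = 'Kitchen') AND price > 607.03

Result:
id | category | price  
---+----------+--------
1  | Kitchen  | 1187.93
3  | Garden   | 1016.05
5  | Kitchen  | 1172.09
6  | Kitchen  | 931.48 
7  | Kitchen  | 1369.36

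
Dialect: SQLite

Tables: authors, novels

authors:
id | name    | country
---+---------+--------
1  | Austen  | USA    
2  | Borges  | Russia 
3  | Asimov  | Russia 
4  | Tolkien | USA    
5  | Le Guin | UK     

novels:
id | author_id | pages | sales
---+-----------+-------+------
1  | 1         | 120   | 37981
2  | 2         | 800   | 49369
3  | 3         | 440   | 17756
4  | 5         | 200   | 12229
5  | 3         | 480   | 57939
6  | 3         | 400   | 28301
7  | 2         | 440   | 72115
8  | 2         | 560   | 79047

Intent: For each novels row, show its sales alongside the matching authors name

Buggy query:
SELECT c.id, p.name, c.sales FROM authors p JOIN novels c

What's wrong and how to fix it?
Bug: JOIN with no ON clause produces a cartesian product; every novels row pairs with every authors row

Fix: Add ON c.author_id = p.id to the JOIN

Corrected query:
SELECT c.id, p.name, c.sales FROM authors p JOIN novels c ON c.author_id = p.id

Result:
id | name    | sales
---+---------+------
1  | Austen  | 37981
2  | Borges  | 49369
3  | Asimov  | 17756
4  | Le Guin | 12229
5  | Asimov  | 57939
6  | Asimov  | 28301
7  | Borges  | 72115
8  | Borges  | 79047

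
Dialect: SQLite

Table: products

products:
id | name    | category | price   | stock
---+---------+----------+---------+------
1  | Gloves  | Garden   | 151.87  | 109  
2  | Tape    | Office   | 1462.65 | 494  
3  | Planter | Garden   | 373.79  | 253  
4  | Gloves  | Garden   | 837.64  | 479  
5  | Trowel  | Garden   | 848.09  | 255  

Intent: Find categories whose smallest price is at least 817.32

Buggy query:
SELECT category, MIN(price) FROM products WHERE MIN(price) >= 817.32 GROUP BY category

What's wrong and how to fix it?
Bug: Aggregates like MIN are computed per group after WHERE runs

Fix: Use HAVING for the per-group MIN condition

Corrected query:
SELECT category, MIN(price) FROM products GROUP BY category HAVING MIN(price) >= 817.32

Result:
category | MIN(price)
---------+-----------
Office   | 1462.65   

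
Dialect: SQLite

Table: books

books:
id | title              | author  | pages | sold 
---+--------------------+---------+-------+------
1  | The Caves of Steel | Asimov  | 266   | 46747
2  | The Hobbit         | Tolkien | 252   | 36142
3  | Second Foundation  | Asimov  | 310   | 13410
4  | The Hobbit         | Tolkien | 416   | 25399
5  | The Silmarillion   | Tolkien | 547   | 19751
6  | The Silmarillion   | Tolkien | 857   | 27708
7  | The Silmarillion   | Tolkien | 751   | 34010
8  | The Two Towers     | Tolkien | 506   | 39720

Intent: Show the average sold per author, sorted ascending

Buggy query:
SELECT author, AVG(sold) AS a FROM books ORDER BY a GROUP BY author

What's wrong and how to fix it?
Bug: GROUP BY must precede ORDER BY

Fix: Move ORDER BY to the end, after GROUP BY

Corrected query:
SELECT author, AVG(sold) AS a FROM books GROUP BY author ORDER BY a

Result:
author  | a      
--------+--------
Asimov  | 30078.5
Tolkien | 30455  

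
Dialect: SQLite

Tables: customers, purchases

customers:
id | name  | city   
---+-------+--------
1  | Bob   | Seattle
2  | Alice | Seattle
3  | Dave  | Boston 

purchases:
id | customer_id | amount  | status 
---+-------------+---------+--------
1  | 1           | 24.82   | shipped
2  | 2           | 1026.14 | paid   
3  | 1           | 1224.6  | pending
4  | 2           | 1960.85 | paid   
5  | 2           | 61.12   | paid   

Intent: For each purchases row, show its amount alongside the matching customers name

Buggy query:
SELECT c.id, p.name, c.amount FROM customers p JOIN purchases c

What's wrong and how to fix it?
Bug: JOIN with no ON clause produces a cartesian product; every purchases row pairs with every customers row

Fix: Add ON c.customer_id = p.id to the JOIN

Corrected query:
SELECT c.id, p.name, c.amount FROM customers p JOIN purchases c ON c.customer_id = p.id

Result:
id | name  | amount 
---+-------+--------
1  | Bob   | 24.82  
2  | Alice | 1026.14
3  | Bob   | 1224.6 
4  | Alice | 1960.85
5  | Alice | 61.12  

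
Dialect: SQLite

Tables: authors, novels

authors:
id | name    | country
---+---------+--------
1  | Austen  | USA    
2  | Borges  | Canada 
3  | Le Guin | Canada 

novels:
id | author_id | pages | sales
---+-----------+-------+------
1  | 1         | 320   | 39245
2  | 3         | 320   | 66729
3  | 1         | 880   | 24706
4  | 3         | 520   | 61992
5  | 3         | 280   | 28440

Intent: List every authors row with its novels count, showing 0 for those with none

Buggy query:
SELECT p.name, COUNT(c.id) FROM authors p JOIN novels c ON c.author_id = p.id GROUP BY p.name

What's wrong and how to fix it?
Bug: INNER JOIN drops authors rows that have no matching novels rows

Fix: Use LEFT JOIN so parents without children still appear (COUNT(c.id) gives 0)

Corrected query:
SELECT p.name, COUNT(c.id) FROM authors p LEFT JOIN novels c ON c.author_id = p.id GROUP BY p.name

Result:
name    | COUNT(c.id)
--------+------------
Austen  | 2          
Borges  | 0          
Le Guin | 3          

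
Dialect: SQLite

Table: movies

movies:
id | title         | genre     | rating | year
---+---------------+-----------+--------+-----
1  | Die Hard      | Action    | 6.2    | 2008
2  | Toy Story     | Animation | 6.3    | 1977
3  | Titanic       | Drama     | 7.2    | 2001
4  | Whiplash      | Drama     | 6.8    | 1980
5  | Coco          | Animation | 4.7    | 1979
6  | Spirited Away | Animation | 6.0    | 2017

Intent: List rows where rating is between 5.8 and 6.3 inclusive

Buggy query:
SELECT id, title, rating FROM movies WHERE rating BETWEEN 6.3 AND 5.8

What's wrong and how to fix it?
Bug: The bounds are reversed; BETWEEN a AND b requires a <= b to match anything

Fix: Write BETWEEN 5.8 AND 6.3

Corrected query:
SELECT id, title, rating FROM movies WHERE rating BETWEEN 5.8 AND 6.3

Result:
id | title         | rating
---+---------------+-------
1  | Die Hard      | 6.2   
2  | Toy Story     | 6.3   
6  | Spirited Away | 6     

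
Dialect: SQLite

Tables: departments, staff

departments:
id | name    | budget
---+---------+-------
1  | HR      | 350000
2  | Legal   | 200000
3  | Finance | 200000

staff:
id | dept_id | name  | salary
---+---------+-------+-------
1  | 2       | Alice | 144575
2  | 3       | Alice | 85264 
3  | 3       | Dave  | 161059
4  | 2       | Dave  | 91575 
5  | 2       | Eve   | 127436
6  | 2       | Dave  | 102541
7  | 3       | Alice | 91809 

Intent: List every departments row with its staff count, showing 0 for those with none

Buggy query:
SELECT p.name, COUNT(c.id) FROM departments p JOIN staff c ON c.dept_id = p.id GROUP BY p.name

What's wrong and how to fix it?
Bug: An inner join excludes parents with zero children

Fix: Switch to LEFT JOIN to retain unmatched parent rows

Corrected query:
SELECT p.name, COUNT(c.id) FROM departments p LEFT JOIN staff c ON c.dept_id = p.id GROUP BY p.name

Result:
name    | COUNT(c.id)
--------+------------
Finance | 3          
HR      | 0          
Legal   | 4          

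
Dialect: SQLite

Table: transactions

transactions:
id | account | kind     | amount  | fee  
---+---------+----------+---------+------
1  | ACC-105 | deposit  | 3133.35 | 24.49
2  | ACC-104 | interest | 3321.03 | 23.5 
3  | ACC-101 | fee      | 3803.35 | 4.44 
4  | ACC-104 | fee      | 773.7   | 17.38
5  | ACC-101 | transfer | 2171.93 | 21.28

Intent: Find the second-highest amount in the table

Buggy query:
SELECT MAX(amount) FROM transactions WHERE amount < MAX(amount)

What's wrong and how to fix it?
Bug: The inner MAX is an aggregate inside WHERE, which is not allowed

Fix: Put the inner MAX in a scalar subquery

Corrected query:
SELECT MAX(amount) FROM transactions WHERE amount < (SELECT MAX(amount) FROM transactions)

Result:
MAX(amount)
-----------
3321.03    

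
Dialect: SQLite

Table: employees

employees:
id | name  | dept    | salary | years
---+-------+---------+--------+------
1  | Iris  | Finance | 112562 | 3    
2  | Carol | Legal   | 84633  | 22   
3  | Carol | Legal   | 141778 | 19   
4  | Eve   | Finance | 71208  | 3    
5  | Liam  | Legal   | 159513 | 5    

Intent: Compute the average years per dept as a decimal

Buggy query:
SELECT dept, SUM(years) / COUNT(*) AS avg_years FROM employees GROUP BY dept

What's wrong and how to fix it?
Bug: Both operands are integers, so '/' performs integer division and truncates

Fix: Cast one side to REAL so the division keeps the fractional part

Corrected query:
SELECT dept, SUM(years) * 1.0 / COUNT(*) AS avg_years FROM employees GROUP BY dept

Result:
dept    | avg_years
--------+----------
Finance | 3        
Legal   | 15.333333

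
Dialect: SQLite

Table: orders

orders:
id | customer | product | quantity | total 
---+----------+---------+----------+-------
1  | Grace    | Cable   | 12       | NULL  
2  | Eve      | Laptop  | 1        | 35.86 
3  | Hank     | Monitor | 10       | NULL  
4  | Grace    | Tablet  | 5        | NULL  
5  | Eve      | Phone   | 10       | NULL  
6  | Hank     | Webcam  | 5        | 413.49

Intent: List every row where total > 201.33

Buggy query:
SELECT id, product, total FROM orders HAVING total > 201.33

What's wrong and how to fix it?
Bug: This is a non-aggregate query (no GROUP BY, no aggregates), so in SQLite the HAVING clause is invalid here; a row-level condition belongs in WHERE

Fix: Use WHERE for row-level filtering

Corrected query:
SELECT id, product, total FROM orders WHERE total > 201.33

Result:
id | product | total 
---+---------+-------
6  | Webcam  | 413.49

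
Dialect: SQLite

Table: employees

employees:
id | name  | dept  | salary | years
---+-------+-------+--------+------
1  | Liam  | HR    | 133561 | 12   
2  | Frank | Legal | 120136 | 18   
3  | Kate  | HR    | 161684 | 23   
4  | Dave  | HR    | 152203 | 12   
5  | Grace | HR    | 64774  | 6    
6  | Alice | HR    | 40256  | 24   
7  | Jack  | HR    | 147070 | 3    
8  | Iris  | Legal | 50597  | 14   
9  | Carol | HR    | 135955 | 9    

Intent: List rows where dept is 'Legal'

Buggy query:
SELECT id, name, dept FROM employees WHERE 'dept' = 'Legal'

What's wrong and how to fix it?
Bug: 'dept' in single quotes is a string literal, not the column; the comparison is literal-vs-literal and never true

Fix: Reference the column as dept without single quotes

Corrected query:
SELECT id, name, dept FROM employees WHERE dept = 'Legal'

Result:
id | name  | dept 
---+-------+------
2  | Frank | Legal
8  | Iris  | Legal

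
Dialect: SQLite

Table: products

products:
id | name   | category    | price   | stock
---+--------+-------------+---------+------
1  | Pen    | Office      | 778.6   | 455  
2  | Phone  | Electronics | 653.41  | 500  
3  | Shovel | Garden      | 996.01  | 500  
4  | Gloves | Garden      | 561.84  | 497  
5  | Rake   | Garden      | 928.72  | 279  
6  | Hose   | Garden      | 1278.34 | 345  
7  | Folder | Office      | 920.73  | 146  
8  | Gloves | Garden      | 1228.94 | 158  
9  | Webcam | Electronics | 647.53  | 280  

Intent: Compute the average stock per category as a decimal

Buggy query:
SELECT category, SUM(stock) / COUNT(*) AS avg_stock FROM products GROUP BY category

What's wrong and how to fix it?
Bug: SUM(stock) and COUNT(*) are both integers; the division truncates the fractional part

Fix: Multiply by 1.0 (or CAST to REAL) to force floating-point division

Corrected query:
SELECT category, SUM(stock) * 1.0 / COUNT(*) AS avg_stock FROM products GROUP BY category

Result:
category    | avg_stock
------------+----------
Electronics | 390      
Garden      | 355.8    
Office      | 300.5    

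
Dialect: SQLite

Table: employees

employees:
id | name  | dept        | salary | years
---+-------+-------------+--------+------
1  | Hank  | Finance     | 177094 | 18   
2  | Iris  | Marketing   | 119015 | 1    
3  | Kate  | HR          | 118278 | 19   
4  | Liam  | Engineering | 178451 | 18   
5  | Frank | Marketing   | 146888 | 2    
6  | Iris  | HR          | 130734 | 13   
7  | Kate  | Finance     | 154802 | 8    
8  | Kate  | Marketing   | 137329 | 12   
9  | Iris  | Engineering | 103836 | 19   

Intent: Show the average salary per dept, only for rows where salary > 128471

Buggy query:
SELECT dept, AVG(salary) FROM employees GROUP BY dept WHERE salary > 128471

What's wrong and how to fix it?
Bug: Row-level WHERE must come before GROUP BY in the clause order

Fix: Move the WHERE clause before GROUP BY

Corrected query:
SELECT dept, AVG(salary) FROM employees WHERE salary > 128471 GROUP BY dept

Result:
dept        | AVG(salary)
------------+------------
Engineering | 178451     
Finance     | 165948     
HR          | 130734     
Marketing   | 142108.5   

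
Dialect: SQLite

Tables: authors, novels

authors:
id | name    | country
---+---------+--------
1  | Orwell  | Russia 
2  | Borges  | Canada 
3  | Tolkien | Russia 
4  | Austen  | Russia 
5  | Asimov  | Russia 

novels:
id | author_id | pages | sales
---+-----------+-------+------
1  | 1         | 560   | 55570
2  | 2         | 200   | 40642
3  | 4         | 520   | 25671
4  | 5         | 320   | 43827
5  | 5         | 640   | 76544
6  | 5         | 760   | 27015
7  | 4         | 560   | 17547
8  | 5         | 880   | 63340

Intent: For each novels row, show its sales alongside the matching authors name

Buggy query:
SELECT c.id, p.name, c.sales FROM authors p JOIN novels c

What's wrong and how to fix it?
Bug: JOIN with no ON clause produces a cartesian product; every novels row pairs with every authors row

Fix: Add ON c.author_id = p.id to the JOIN

Corrected query:
SELECT c.id, p.name, c.sales FROM authors p JOIN novels c ON c.author_id = p.id

Result:
id | name   | sales
---+--------+------
1  | Orwell | 55570
2  | Borges | 40642
3  | Austen | 25671
4  | Asimov | 43827
5  | Asimov | 76544
6  | Asimov | 27015
7  | Austen | 17547
8  | Asimov | 63340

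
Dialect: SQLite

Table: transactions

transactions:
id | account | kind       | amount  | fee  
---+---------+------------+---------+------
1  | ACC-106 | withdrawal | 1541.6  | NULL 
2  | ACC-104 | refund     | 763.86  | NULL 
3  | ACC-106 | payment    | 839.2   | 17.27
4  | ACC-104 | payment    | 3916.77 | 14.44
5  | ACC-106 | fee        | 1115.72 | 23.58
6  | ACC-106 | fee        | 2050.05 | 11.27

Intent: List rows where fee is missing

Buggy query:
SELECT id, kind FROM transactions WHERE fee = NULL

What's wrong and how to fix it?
Bug: Comparing to NULL with '=' never matches; NULL = NULL is unknown, not true

Fix: Replace '= NULL' with 'IS NULL'

Corrected query:
SELECT id, kind FROM transactions WHERE fee IS NULL

Result:
id | kind      
---+-----------
1  | withdrawal
2  | refund    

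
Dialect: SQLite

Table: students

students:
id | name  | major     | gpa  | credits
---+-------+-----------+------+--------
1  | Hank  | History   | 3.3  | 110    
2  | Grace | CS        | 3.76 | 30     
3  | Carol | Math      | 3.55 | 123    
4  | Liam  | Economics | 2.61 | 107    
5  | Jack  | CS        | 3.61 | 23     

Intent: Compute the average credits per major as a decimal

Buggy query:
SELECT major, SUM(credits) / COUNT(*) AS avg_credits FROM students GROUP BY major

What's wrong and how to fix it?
Bug: SUM(credits) and COUNT(*) are both integers; the division truncates the fractional part

Fix: Multiply by 1.0 (or CAST to REAL) to force floating-point division

Corrected query:
SELECT major, SUM(credits) * 1.0 / COUNT(*) AS avg_credits FROM students GROUP BY major

Result:
major     | avg_credits
----------+------------
CS        | 26.5       
Economics | 107        
History   | 110        
Math      | 123        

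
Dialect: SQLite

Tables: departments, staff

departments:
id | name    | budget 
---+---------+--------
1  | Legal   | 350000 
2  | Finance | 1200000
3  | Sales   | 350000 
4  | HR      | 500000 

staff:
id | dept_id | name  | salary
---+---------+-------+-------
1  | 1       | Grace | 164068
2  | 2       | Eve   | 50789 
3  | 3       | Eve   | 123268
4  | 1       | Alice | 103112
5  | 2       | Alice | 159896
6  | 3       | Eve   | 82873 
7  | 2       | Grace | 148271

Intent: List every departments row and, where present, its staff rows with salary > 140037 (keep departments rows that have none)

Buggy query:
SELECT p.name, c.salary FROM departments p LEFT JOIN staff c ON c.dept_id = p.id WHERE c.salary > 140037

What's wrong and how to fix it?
Bug: A WHERE condition on the right-hand table after LEFT JOIN drops unmatched parents

Fix: Move the right-table condition into the ON clause so unmatched parents are kept

Corrected query:
SELECT p.name, c.salary FROM departments p LEFT JOIN staff c ON c.dept_id = p.id AND c.salary > 140037

Result:
name    | salary
--------+-------
Legal   | 164068
Finance | 148271
Finance | 159896
Sales   | NULL  
HR      | NULL  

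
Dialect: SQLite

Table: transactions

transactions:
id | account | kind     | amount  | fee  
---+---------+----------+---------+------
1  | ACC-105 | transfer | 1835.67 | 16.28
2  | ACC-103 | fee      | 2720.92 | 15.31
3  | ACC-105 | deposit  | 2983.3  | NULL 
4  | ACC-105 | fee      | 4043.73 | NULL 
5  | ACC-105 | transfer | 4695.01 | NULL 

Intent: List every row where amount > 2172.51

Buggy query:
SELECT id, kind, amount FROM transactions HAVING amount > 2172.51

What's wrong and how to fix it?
Bug: HAVING filters the output of aggregation, but this query has no GROUP BY and no aggregate functions, so SQLite rejects it (HAVING clause on a non-aggregate query); the condition here is per row

Fix: Replace HAVING with WHERE since the condition applies to individual rows

Corrected query:
SELECT id, kind, amount FROM transactions WHERE amount > 2172.51

Result:
id | kind     | amount 
---+----------+--------
2  | fee      | 2720.92
3  | deposit  | 2983.3 
4  | fee      | 4043.73
5  | transfer | 4695.01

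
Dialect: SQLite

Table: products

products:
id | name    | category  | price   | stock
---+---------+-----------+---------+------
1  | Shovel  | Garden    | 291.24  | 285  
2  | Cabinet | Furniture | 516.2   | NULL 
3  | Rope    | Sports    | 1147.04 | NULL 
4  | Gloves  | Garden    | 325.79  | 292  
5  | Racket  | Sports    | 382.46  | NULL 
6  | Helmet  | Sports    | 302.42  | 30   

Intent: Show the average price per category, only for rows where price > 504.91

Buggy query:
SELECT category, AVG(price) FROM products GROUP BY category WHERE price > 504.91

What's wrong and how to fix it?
Bug: WHERE cannot follow GROUP BY

Fix: Place WHERE between FROM and GROUP BY

Corrected query:
SELECT category, AVG(price) FROM products WHERE price > 504.91 GROUP BY category

Result:
category  | AVG(price)
----------+-----------
Furniture | 516.2     
Sports    | 1147.04   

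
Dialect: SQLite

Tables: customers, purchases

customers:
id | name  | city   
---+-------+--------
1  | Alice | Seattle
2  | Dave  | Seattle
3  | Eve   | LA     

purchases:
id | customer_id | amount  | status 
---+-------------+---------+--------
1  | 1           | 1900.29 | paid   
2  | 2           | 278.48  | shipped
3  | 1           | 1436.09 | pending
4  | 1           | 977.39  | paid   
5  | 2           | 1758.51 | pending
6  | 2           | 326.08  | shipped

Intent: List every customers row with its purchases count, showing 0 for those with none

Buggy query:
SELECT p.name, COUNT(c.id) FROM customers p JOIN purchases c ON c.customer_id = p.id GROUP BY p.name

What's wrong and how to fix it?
Bug: INNER JOIN drops customers rows that have no matching purchases rows

Fix: Use LEFT JOIN so parents without children still appear (COUNT(c.id) gives 0)

Corrected query:
SELECT p.name, COUNT(c.id) FROM customers p LEFT JOIN purchases c ON c.customer_id = p.id GROUP BY p.name

Result:
name  | COUNT(c.id)
------+------------
Alice | 3          
Dave  | 3          
Eve   | 0          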